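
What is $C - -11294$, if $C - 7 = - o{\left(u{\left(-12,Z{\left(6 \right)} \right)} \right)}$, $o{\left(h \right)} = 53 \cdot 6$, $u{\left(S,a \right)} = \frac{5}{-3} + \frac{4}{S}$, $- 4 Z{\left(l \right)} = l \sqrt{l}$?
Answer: $10983$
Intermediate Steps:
$Z{\left(l \right)} = - \frac{l^{\frac{3}{2}}}{4}$ ($Z{\left(l \right)} = - \frac{l \sqrt{l}}{4} = - \frac{l^{\frac{3}{2}}}{4}$)
$u{\left(S,a \right)} = - \frac{5}{3} + \frac{4}{S}$ ($u{\left(S,a \right)} = 5 \left(- \frac{1}{3}\right) + \frac{4}{S} = - \frac{5}{3} + \frac{4}{S}$)
$o{\left(h \right)} = 318$
$C = -311$ ($C = 7 - 318 = -311$)
$C - -11294 = -311 - -11294 = -311 + 11294 = 10983$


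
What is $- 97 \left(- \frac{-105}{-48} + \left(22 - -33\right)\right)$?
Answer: $- \frac{81965}{16} \approx -5122.8$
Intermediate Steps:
$- 97 \left(- \frac{-105}{-48} + \left(22 - -33\right)\right) = - 97 \left(- \frac{\left(-105\right) \left(-1\right)}{48} + \left(22 + 33\right)\right) = - 97 \left(\left(-1\right) \frac{35}{16} + 55\right) = - 97 \left(- \frac{35}{16} + 55\right) = \left(-97\right) \frac{845}{16} = - \frac{81965}{16}$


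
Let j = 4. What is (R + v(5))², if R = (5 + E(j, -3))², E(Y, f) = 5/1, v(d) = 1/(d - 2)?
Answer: 90601/9 ≈ 10067.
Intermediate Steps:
v(d) = 1/(-2 + d)
E(Y, f) = 5 (E(Y, f) = 5*1 = 5)
R = 100 (R = (5 + 5)² = 10² = 100)
(R + v(5))² = (100 + 1/(-2 + 5))² = (100 + 1/3)² = (100 + ⅓)² = (301/3)² = 90601/9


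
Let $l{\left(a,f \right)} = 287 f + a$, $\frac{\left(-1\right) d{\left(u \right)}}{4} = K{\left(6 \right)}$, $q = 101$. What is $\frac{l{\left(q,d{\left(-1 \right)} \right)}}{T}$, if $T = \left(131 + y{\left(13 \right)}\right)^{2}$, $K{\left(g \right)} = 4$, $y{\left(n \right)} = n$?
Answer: $- \frac{499}{2304} \approx -0.21658$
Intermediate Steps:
$d{\left(u \right)} = -16$ ($d{\left(u \right)} = \left(-4\right) 4 = -16$)
$l{\left(a,f \right)} = a + 287 f$
$T = 20736$ ($T = \left(131 + 13\right)^{2} = 144^{2} = 20736$)
$\frac{l{\left(q,d{\left(-1 \right)} \right)}}{T} = \frac{101 + 287 \left(-16\right)}{20736} = \left(101 - 4592\right) \frac{1}{20736} = \left(-4491\right) \frac{1}{20736} = - \frac{499}{2304}$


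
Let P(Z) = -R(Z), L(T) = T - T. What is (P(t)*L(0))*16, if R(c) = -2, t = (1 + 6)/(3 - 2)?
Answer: 0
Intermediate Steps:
t = 7 (t = 7/1 = 7*1 = 7)
L(T) = 0
P(Z) = 2 (P(Z) = -1*(-2) = 2)
(P(t)*L(0))*16 = (2*0)*16 = 0*16 = 0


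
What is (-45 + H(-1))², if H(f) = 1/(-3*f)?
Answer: 17956/9 ≈ 1995.1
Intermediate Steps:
H(f) = -1/(3*f)
(-45 + H(-1))² = (-45 - ⅓/(-1))² = (-45 - ⅓*(-1))² = (-45 + ⅓)² = (-134/3)² = 17956/9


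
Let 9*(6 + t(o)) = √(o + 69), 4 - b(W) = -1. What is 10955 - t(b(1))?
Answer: 10961 - √74/9 ≈ 10960.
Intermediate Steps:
b(W) = 5 (b(W) = 4 - 1*(-1) = 4 + 1 = 5)
t(o) = -6 + √(69 + o)/9 (t(o) = -6 + √(o + 69)/9 = -6 + √(69 + o)/9)
10955 - t(b(1)) = 10955 - (-6 + √(69 + 5)/9) = 10955 - (-6 + √74/9) = 10955 + (6 - √74/9) = 10961 - √74/9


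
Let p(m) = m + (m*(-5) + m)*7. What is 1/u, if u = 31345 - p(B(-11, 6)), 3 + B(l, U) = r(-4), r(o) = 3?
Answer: 1/31345 ≈ 3.1903e-5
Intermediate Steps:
B(l, U) = 0 (B(l, U) = -3 + 3 = 0)
p(m) = -27*m (p(m) = m + (-5*m + m)*7 = m - 4*m*7 = m - 28*m = -27*m)
u = 31345 (u = 31345 - (-27)*0 = 31345 - 1*0 = 31345 + 0 = 31345)
1/u = 1/31345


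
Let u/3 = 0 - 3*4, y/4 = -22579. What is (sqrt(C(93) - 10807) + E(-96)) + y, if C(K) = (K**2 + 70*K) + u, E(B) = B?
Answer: -90412 + 2*sqrt(1079) ≈ -90346.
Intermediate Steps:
y = -90316 (y = 4*(-22579) = -90316)
u = -36 (u = 3*(0 - 3*4) = 3*(0 - 12) = 3*(-12) = -36)
C(K) = -36 + K**2 + 70*K (C(K) = (K**2 + 70*K) - 36 = -36 + K**2 + 70*K)
(sqrt(C(93) - 10807) + E(-96)) + y = (sqrt((-36 + 93**2 + 70*93) - 10807) - 96) - 90316 = (sqrt((-36 + 8649 + 6510) - 10807) - 96) - 90316 = (sqrt(15123 - 10807) - 96) - 90316 = (sqrt(4316) - 96) - 90316 = (2*sqrt(1079) - 96) - 90316 = (-96 + 2*sqrt(1079)) - 90316 = -90412 + 2*sqrt(1079)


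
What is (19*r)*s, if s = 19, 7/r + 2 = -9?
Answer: -2527/11 ≈ -229.73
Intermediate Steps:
r = -7/11 (r = 7/(-2 - 9) = 7/(-11) = 7*(-1/11) = -7/11 ≈ -0.63636)
(19*r)*s = (19*(-7/11))*19 = -133/11*19 = -2527/11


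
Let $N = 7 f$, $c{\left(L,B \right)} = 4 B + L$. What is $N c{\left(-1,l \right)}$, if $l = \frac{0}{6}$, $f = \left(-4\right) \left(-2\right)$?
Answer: $-56$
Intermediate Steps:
$f = 8$
$l = 0$ ($l = 0 \cdot \frac{1}{6} = 0$)
$c{\left(L,B \right)} = L + 4 B$
$N = 56$ ($N = 7 \cdot 8 = 56$)
$N c{\left(-1,l \right)} = 56 \left(-1 + 4 \cdot 0\right) = 56 \left(-1 + 0\right) = 56 \left(-1\right) = -56$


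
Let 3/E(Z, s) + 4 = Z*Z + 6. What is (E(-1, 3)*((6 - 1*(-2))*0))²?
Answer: 0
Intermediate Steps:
E(Z, s) = 3/(2 + Z²) (E(Z, s) = 3/(-4 + (Z*Z + 6)) = 3/(-4 + (Z² + 6)) = 3/(-4 + (6 + Z²)) = 3/(2 + Z²))
(E(-1, 3)*((6 - 1*(-2))*0))² = ((3/(2 + (-1)²))*((6 - 1*(-2))*0))² = ((3/(2 + 1))*((6 + 2)*0))² = ((3/3)*(8*0))² = ((3*(⅓))*0)² = (1*0)² = 0² = 0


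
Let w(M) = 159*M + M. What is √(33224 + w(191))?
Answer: 2*√15946 ≈ 252.55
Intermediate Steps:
w(M) = 160*M
√(33224 + w(191)) = √(33224 + 160*191) = √(33224 + 30560) = √63784 = 2*√15946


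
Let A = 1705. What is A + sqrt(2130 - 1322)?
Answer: 1705 + 2*sqrt(202) ≈ 1733.4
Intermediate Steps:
A + sqrt(2130 - 1322) = 1705 + sqrt(2130 - 1322) = 1705 + sqrt(808) = 1705 + 2*sqrt(202)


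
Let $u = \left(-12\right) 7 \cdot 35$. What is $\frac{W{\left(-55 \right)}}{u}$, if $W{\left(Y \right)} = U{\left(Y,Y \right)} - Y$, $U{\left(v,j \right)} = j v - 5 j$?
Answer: $- \frac{671}{588} \approx -1.1412$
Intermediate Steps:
$U{\left(v,j \right)} = - 5 j + j v$
$W{\left(Y \right)} = - Y + Y \left(-5 + Y\right)$ ($W{\left(Y \right)} = Y \left(-5 + Y\right) - Y = - Y + Y \left(-5 + Y\right)$)
$u = -2940$ ($u = \left(-84\right) 35 = -2940$)
$\frac{W{\left(-55 \right)}}{u} = \frac{\left(-55\right) \left(-6 - 55\right)}{-2940} = \left(-55\right) \left(-61\right) \left(- \frac{1}{2940}\right) = 3355 \left(- \frac{1}{2940}\right) = - \frac{671}{588}$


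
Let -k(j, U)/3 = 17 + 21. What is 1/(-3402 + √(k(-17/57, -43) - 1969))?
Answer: -3402/11575687 - I*√2083/11575687 ≈ -0.00029389 - 3.9427e-6*I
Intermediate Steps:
k(j, U) = -114 (k(j, U) = -3*(17 + 21) = -3*38 = -114)
1/(-3402 + √(k(-17/57, -43) - 1969)) = 1/(-3402 + √(-114 - 1969)) = 1/(-3402 + √(-2083)) = 1/(-3402 + I*√2083)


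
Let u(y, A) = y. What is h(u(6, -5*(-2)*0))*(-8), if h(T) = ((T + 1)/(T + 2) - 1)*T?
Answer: 6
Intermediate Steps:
h(T) = T*(-1 + (1 + T)/(2 + T)) (h(T) = ((1 + T)/(2 + T) - 1)*T = (-1 + (1 + T)/(2 + T))*T = T*(-1 + (1 + T)/(2 + T)))
h(u(6, -5*(-2)*0))*(-8) = -1*6/(2 + 6)*(-8) = -1*6/8*(-8) = -1*6*⅛*(-8) = -¾*(-8) = 6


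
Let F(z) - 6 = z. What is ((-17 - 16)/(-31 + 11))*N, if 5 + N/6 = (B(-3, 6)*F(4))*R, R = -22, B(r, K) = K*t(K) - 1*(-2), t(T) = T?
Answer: -165627/2 ≈ -82814.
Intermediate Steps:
F(z) = 6 + z
B(r, K) = 2 + K**2 (B(r, K) = K*K - 1*(-2) = K**2 + 2 = 2 + K**2)
N = -50190 (N = -30 + 6*(((2 + 6**2)*(6 + 4))*(-22)) = -30 + 6*(((2 + 36)*10)*(-22)) = -30 + 6*((38*10)*(-22)) = -30 + 6*(380*(-22)) = -30 + 6*(-8360) = -30 - 50160 = -50190)
((-17 - 16)/(-31 + 11))*N = ((-17 - 16)/(-31 + 11))*(-50190) = -33/(-20)*(-50190) = -33*(-1/20)*(-50190) = (33/20)*(-50190) = -165627/2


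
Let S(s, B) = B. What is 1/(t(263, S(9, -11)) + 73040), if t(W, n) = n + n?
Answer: 1/73018 ≈ 1.3695e-5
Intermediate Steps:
t(W, n) = 2*n
1/(t(263, S(9, -11)) + 73040) = 1/(2*(-11) + 73040) = 1/(-22 + 73040) = 1/73018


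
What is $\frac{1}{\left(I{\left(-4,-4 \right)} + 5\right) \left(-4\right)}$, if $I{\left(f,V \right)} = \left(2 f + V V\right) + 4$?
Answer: $- \frac{1}{68} \approx -0.014706$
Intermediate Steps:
$I{\left(f,V \right)} = 4 + V^{2} + 2 f$ ($I{\left(f,V \right)} = \left(2 f + V^{2}\right) + 4 = \left(V^{2} + 2 f\right) + 4 = 4 + V^{2} + 2 f$)
$\frac{1}{\left(I{\left(-4,-4 \right)} + 5\right) \left(-4\right)} = \frac{1}{\left(\left(4 + \left(-4\right)^{2} + 2 \left(-4\right)\right) + 5\right) \left(-4\right)} = \frac{1}{\left(\left(4 + 16 - 8\right) + 5\right) \left(-4\right)} = \frac{1}{\left(12 + 5\right) \left(-4\right)} = \frac{1}{17 \left(-4\right)} = \frac{1}{-68} = - \frac{1}{68}$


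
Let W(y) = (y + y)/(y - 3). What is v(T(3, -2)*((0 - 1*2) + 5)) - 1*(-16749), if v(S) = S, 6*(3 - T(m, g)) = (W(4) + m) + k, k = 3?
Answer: 16751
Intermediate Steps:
W(y) = 2*y/(-3 + y) (W(y) = (2*y)/(-3 + y) = 2*y/(-3 + y))
T(m, g) = 7/6 - m/6 (T(m, g) = 3 - ((2*4/(-3 + 4) + m) + 3)/6 = 3 - ((2*4/1 + m) + 3)/6 = 3 - ((2*4*1 + m) + 3)/6 = 3 - ((8 + m) + 3)/6 = 3 - (11 + m)/6 = 3 + (-11/6 - m/6) = 7/6 - m/6)
v(T(3, -2)*((0 - 1*2) + 5)) - 1*(-16749) = (7/6 - ⅙*3)*((0 - 1*2) + 5) - 1*(-16749) = (7/6 - ½)*((0 - 2) + 5) + 16749 = 2*(-2 + 5)/3 + 16749 = (⅔)*3 + 16749 = 2 + 16749 = 16751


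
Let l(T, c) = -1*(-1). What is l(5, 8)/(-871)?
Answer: -1/871 ≈ -0.0011481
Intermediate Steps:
l(T, c) = 1
l(5, 8)/(-871) = 1/(-871) = 1*(-1/871) = -1/871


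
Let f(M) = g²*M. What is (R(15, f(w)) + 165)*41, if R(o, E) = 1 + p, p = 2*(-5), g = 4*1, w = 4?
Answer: 6396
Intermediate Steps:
g = 4
p = -10
f(M) = 16*M (f(M) = 4²*M = 16*M)
R(o, E) = -9 (R(o, E) = 1 - 10 = -9)
(R(15, f(w)) + 165)*41 = (-9 + 165)*41 = 156*41 = 6396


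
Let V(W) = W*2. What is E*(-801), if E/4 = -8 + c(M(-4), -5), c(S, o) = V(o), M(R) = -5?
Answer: 57672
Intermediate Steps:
V(W) = 2*W
c(S, o) = 2*o
E = -72 (E = 4*(-8 + 2*(-5)) = 4*(-8 - 10) = 4*(-18) = -72)
E*(-801) = -72*(-801) = 57672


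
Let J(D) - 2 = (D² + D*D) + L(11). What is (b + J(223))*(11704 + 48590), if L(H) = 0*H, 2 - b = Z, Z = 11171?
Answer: 5323417554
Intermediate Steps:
b = -11169 (b = 2 - 1*11171 = 2 - 11171 = -11169)
L(H) = 0
J(D) = 2 + 2*D² (J(D) = 2 + ((D² + D*D) + 0) = 2 + ((D² + D²) + 0) = 2 + (2*D² + 0) = 2 + 2*D²)
(b + J(223))*(11704 + 48590) = (-11169 + (2 + 2*223²))*(11704 + 48590) = (-11169 + (2 + 2*49729))*60294 = (-11169 + (2 + 99458))*60294 = (-11169 + 99460)*60294 = 88291*60294 = 5323417554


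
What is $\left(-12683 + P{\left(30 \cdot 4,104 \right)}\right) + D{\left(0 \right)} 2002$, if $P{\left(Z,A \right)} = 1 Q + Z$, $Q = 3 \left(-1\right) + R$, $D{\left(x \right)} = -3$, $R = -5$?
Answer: $-18577$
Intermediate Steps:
$Q = -8$ ($Q = 3 \left(-1\right) - 5 = -3 - 5 = -8$)
$P{\left(Z,A \right)} = -8 + Z$ ($P{\left(Z,A \right)} = 1 \left(-8\right) + Z = -8 + Z$)
$\left(-12683 + P{\left(30 \cdot 4,104 \right)}\right) + D{\left(0 \right)} 2002 = \left(-12683 + \left(-8 + 30 \cdot 4\right)\right) - 6006 = \left(-12683 + \left(-8 + 120\right)\right) - 6006 = \left(-12683 + 112\right) - 6006 = -12571 - 6006 = -18577$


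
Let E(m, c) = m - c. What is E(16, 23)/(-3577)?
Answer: 1/511 ≈ 0.0019569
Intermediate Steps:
E(16, 23)/(-3577) = (16 - 1*23)/(-3577) = (16 - 23)*(-1/3577) = -7*(-1/3577) = 1/511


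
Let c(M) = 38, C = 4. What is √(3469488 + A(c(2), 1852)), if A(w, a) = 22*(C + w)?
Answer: 2*√867603 ≈ 1862.9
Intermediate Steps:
A(w, a) = 88 + 22*w (A(w, a) = 22*(4 + w) = 88 + 22*w)
√(3469488 + A(c(2), 1852)) = √(3469488 + (88 + 22*38)) = √(3469488 + (88 + 836)) = √(3469488 + 924) = √3470412 = 2*√867603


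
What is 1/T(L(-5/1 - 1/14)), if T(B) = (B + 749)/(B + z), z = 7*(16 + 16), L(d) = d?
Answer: 613/2083 ≈ 0.29429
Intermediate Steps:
z = 224 (z = 7*32 = 224)
T(B) = (749 + B)/(224 + B) (T(B) = (B + 749)/(B + 224) = (749 + B)/(224 + B))
1/T(L(-5/1 - 1/14)) = 1/((749 + (-5/1 - 1/14))/(224 + (-5/1 - 1/14))) = 1/((749 + (-5*1 - 1*1/14))/(224 + (-5*1 - 1*1/14))) = 1/((749 + (-5 - 1/14))/(224 + (-5 - 1/14))) = 1/((749 - 71/14)/(224 - 71/14)) = 1/((10415/14)/(3065/14)) = 1/((14/3065)*(10415/14)) = 1/(2083/613) = 613/2083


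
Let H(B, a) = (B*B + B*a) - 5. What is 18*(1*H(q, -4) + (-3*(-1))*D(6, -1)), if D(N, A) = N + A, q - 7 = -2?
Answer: 270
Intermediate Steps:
q = 5 (q = 7 - 2 = 5)
D(N, A) = A + N
H(B, a) = -5 + B**2 + B*a (H(B, a) = (B**2 + B*a) - 5 = -5 + B**2 + B*a)
18*(1*H(q, -4) + (-3*(-1))*D(6, -1)) = 18*(1*(-5 + 5**2 + 5*(-4)) + (-3*(-1))*(-1 + 6)) = 18*(1*(-5 + 25 - 20) + 3*5) = 18*(1*0 + 15) = 18*(0 + 15) = 18*15 = 270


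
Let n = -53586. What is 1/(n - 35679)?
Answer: -1/89265 ≈ -1.1203e-5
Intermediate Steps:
1/(n - 35679) = 1/(-53586 - 35679) = 1/(-89265) = -1/89265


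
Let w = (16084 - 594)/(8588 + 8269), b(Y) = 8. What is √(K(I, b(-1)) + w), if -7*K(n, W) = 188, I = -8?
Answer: I*√40128654146/39333 ≈ 5.093*I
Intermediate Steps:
K(n, W) = -188/7 (K(n, W) = -⅐*188 = -188/7)
w = 15490/16857 ≈ 0.91891
√(K(I, b(-1)) + w) = √(-188/7 + 15490/16857) = √(-3060686/117999) = I*√40128654146/39333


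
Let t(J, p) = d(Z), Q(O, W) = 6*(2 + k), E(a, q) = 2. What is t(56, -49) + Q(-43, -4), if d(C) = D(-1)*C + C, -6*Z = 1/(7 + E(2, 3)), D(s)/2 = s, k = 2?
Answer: 1297/54 ≈ 24.019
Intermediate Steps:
D(s) = 2*s
Q(O, W) = 24 (Q(O, W) = 6*(2 + 2) = 6*4 = 24)
Z = -1/54 (Z = -1/(6*(7 + 2)) = -⅙/9 = -⅙*⅑ = -1/54 ≈ -0.018519)
d(C) = -C (d(C) = (2*(-1))*C + C = -2*C + C = -C)
t(J, p) = 1/54 (t(J, p) = -1*(-1/54) = 1/54)
t(56, -49) + Q(-43, -4) = 1/54 + 24 = 1297/54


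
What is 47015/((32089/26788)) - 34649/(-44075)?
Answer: 55510833768261/1414322675 ≈ 39249.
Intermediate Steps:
47015/((32089/26788)) - 34649/(-44075) = 47015/((32089*(1/26788))) - 34649*(-1/44075) = 47015/(32089/26788) + 34649/44075 = 47015*(26788/32089) + 34649/44075 = 1259437820/32089 + 34649/44075 = 55510833768261/1414322675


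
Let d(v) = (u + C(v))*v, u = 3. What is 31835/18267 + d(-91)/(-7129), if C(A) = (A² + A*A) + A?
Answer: 27611632493/130225443 ≈ 212.03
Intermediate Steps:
C(A) = A + 2*A² (C(A) = (A² + A²) + A = 2*A² + A = A + 2*A²)
d(v) = v*(3 + v*(1 + 2*v)) (d(v) = (3 + v*(1 + 2*v))*v = v*(3 + v*(1 + 2*v)))
31835/18267 + d(-91)/(-7129) = 31835/18267 - 91*(3 - 91*(1 + 2*(-91)))/(-7129) = 31835*(1/18267) - 91*(3 - 91*(1 - 182))*(-1/7129) = 31835/18267 - 91*(3 - 91*(-181))*(-1/7129) = 31835/18267 - 91*(3 + 16471)*(-1/7129) = 31835/18267 - 91*16474*(-1/7129) = 31835/18267 - 1499134*(-1/7129) = 31835/18267 + 1499134/7129 = 27611632493/130225443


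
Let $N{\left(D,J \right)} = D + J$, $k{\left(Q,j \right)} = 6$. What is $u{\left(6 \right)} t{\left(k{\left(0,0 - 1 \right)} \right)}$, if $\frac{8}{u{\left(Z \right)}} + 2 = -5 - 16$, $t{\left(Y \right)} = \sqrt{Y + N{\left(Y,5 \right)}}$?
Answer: $- \frac{8 \sqrt{17}}{23} \approx -1.4341$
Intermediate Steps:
$t{\left(Y \right)} = \sqrt{5 + 2 Y}$ ($t{\left(Y \right)} = \sqrt{Y + \left(Y + 5\right)} = \sqrt{Y + \left(5 + Y\right)} = \sqrt{5 + 2 Y}$)
$u{\left(Z \right)} = - \frac{8}{23}$ ($u{\left(Z \right)} = \frac{8}{-2 - 21} = \frac{8}{-23} = 8 \left(- \frac{1}{23}\right) = - \frac{8}{23}$)
$u{\left(6 \right)} t{\left(k{\left(0,0 - 1 \right)} \right)} = - \frac{8 \sqrt{5 + 2 \cdot 6}}{23} = - \frac{8 \sqrt{5 + 12}}{23} = - \frac{8 \sqrt{17}}{23}$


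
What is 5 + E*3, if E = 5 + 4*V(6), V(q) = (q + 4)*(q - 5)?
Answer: 140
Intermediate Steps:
V(q) = (-5 + q)*(4 + q) (V(q) = (4 + q)*(-5 + q) = (-5 + q)*(4 + q))
E = 45 (E = 5 + 4*(-20 + 6**2 - 1*6) = 5 + 4*(-20 + 36 - 6) = 5 + 4*10 = 5 + 40 = 45)
5 + E*3 = 5 + 45*3 = 5 + 135 = 140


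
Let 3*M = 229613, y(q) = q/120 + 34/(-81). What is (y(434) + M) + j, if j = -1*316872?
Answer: -389336441/1620 ≈ -2.4033e+5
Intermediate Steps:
j = -316872
y(q) = -34/81 + q/120 (y(q) = q*(1/120) + 34*(-1/81) = q/120 - 34/81 = -34/81 + q/120)
M = 229613/3 (M = (⅓)*229613 = 229613/3 ≈ 76538.)
(y(434) + M) + j = ((-34/81 + (1/120)*434) + 229613/3) - 316872 = ((-34/81 + 217/60) + 229613/3) - 316872 = (5179/1620 + 229613/3) - 316872 = 123996199/1620 - 316872 = -389336441/1620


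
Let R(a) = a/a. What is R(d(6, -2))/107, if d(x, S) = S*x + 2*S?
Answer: 1/107 ≈ 0.0093458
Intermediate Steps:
d(x, S) = 2*S + S*x
R(a) = 1
R(d(6, -2))/107 = 1/107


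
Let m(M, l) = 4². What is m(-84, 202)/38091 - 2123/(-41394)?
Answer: 9058833/175193206 ≈ 0.051708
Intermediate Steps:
m(M, l) = 16
m(-84, 202)/38091 - 2123/(-41394) = 16/38091 - 2123/(-41394) = 16*(1/38091) - 2123*(-1/41394) = 16/38091 + 2123/41394 = 9058833/175193206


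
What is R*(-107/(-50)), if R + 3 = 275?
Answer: 14552/25 ≈ 582.08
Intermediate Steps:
R = 272 (R = -3 + 275 = 272)
R*(-107/(-50)) = 272*(-107/(-50)) = 272*(-107*(-1/50)) = 272*(107/50) = 14552/25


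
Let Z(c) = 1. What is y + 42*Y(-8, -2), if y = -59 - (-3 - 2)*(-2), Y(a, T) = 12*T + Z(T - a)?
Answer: -1035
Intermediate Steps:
Y(a, T) = 1 + 12*T (Y(a, T) = 12*T + 1 = 1 + 12*T)
y = -69 (y = -59 - (-5)*(-2) = -59 - 1*10 = -59 - 10 = -69)
y + 42*Y(-8, -2) = -69 + 42*(1 + 12*(-2)) = -69 + 42*(1 - 24) = -69 + 42*(-23) = -69 - 966 = -1035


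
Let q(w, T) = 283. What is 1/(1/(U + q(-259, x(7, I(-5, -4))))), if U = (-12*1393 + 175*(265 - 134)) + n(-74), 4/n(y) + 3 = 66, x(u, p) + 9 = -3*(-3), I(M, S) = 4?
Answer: 409000/63 ≈ 6492.1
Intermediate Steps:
x(u, p) = 0 (x(u, p) = -9 - 3*(-3) = -9 + 9 = 0)
n(y) = 4/63 (n(y) = 4/(-3 + 66) = 4/63)
U = 391171/63 (U = (-12*1393 + 175*(265 - 134)) + 4/63 = (-16716 + 175*131) + 4/63 = (-16716 + 22925) + 4/63 = 6209 + 4/63 = 391171/63 ≈ 6209.1)
1/(1/(U + q(-259, x(7, I(-5, -4))))) = 1/(1/(391171/63 + 283)) = 1/(1/(409000/63)) = 1/(63/409000) = 409000/63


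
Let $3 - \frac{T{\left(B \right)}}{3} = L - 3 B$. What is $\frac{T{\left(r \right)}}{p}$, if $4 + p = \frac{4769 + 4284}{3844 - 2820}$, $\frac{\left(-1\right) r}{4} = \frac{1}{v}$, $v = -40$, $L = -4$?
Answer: $\frac{112128}{24785} \approx 4.524$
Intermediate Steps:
$r = \frac{1}{10}$ ($r = - \frac{4}{-40} = \left(-4\right) \left(- \frac{1}{40}\right) = \frac{1}{10} \approx 0.1$)
$T{\left(B \right)} = 21 + 9 B$ ($T{\left(B \right)} = 9 - 3 \left(-4 - 3 B\right) = 9 + \left(12 + 9 B\right) = 21 + 9 B$)
$p = \frac{4957}{1024}$ ($p = -4 + \frac{4769 + 4284}{3844 - 2820} = -4 + \frac{9053}{1024} = \frac{4957}{1024} \approx 4.8408$)
$\frac{T{\left(r \right)}}{p} = \frac{21 + 9 \cdot \frac{1}{10}}{\frac{4957}{1024}} = \left(21 + \frac{9}{10}\right) \frac{1024}{4957} = \frac{219}{10} \cdot \frac{1024}{4957} = \frac{112128}{24785}$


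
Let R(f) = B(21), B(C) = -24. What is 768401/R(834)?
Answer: -768401/24 ≈ -32017.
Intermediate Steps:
R(f) = -24
768401/R(834) = 768401/(-24) = 768401*(-1/24) = -768401/24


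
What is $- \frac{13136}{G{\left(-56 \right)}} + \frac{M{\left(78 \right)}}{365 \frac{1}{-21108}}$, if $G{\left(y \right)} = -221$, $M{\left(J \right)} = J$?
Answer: $- \frac{359065064}{80665} \approx -4451.3$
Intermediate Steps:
$- \frac{13136}{G{\left(-56 \right)}} + \frac{M{\left(78 \right)}}{365 \frac{1}{-21108}} = - \frac{13136}{-221} + \frac{78}{365 \frac{1}{-21108}} = \left(-13136\right) \left(- \frac{1}{221}\right) + \frac{78}{365 \left(- \frac{1}{21108}\right)} = \frac{13136}{221} + \frac{78}{- \frac{365}{21108}} = \frac{13136}{221} + 78 \left(- \frac{21108}{365}\right) = \frac{13136}{221} - \frac{1646424}{365} = - \frac{359065064}{80665}$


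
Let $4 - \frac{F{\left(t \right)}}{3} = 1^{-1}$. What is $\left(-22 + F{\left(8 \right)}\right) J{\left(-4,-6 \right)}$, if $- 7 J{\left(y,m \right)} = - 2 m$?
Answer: $\frac{156}{7} \approx 22.286$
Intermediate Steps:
$J{\left(y,m \right)} = \frac{2 m}{7}$ ($J{\left(y,m \right)} = - \frac{\left(-2\right) m}{7} = \frac{2 m}{7}$)
$F{\left(t \right)} = 9$ ($F{\left(t \right)} = 12 - \frac{3}{1} = 12 - 3 = 9$)
$\left(-22 + F{\left(8 \right)}\right) J{\left(-4,-6 \right)} = \left(-22 + 9\right) \frac{2}{7} \left(-6\right) = \left(-13\right) \left(- \frac{12}{7}\right) = \frac{156}{7}$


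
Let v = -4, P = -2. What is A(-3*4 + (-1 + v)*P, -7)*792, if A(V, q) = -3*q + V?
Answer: 15048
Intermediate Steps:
A(V, q) = V - 3*q
A(-3*4 + (-1 + v)*P, -7)*792 = ((-3*4 + (-1 - 4)*(-2)) - 3*(-7))*792 = ((-12 - 5*(-2)) + 21)*792 = ((-12 + 10) + 21)*792 = (-2 + 21)*792 = 19*792 = 15048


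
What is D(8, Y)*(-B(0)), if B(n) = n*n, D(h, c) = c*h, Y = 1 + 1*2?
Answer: 0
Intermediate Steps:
Y = 3 (Y = 1 + 2 = 3)
B(n) = n**2
D(8, Y)*(-B(0)) = (3*8)*(-1*0**2) = 24*(-1*0) = 24*0 = 0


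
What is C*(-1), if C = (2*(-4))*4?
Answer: 32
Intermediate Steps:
C = -32 (C = -8*4 = -32)
C*(-1) = -32*(-1) = 32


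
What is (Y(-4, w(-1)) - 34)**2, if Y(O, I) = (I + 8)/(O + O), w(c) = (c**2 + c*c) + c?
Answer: 78961/64 ≈ 1233.8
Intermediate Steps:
w(c) = c + 2*c**2 (w(c) = (c**2 + c**2) + c = 2*c**2 + c = c + 2*c**2)
Y(O, I) = (8 + I)/(2*O) (Y(O, I) = (8 + I)/((2*O)) = (8 + I)*(1/(2*O)) = (8 + I)/(2*O))
(Y(-4, w(-1)) - 34)**2 = ((1/2)*(8 - (1 + 2*(-1)))/(-4) - 34)**2 = ((1/2)*(-1/4)*(8 - (1 - 2)) - 34)**2 = ((1/2)*(-1/4)*(8 - 1*(-1)) - 34)**2 = ((1/2)*(-1/4)*(8 + 1) - 34)**2 = ((1/2)*(-1/4)*9 - 34)**2 = (-9/8 - 34)**2 = (-281/8)**2 = 78961/64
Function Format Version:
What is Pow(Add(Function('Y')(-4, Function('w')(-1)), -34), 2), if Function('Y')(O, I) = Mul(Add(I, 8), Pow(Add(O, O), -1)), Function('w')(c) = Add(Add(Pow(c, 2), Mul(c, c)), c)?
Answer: Rational(78961, 64) ≈ 1233.8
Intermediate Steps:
Function('w')(c) = Add(c, Mul(2, Pow(c, 2))) (Function('w')(c) = Add(Add(Pow(c, 2), Pow(c, 2)), c) = Add(Mul(2, Pow(c, 2)), c) = Add(c, Mul(2, Pow(c, 2))))
Function('Y')(O, I) = Mul(Rational(1, 2), Pow(O, -1), Add(8, I)) (Function('Y')(O, I) = Mul(Add(8, I), Pow(Mul(2, O), -1)) = Mul(Add(8, I), Mul(Rational(1, 2), Pow(O, -1))) = Mul(Rational(1, 2), Pow(O, -1), Add(8, I)))
Pow(Add(Function('Y')(-4, Function('w')(-1)), -34), 2) = Pow(Add(Mul(Rational(1, 2), Pow(-4, -1), Add(8, Mul(-1, Add(1, Mul(2, -1))))), -34), 2) = Pow(Add(Mul(Rational(1, 2), Rational(-1, 4), Add(8, Mul(-1, Add(1, -2)))), -34), 2) = Pow(Add(Mul(Rational(1, 2), Rational(-1, 4), Add(8, Mul(-1, -1))), -34), 2) = Pow(Add(Mul(Rational(1, 2), Rational(-1, 4), Add(8, 1)), -34), 2) = Pow(Add(Mul(Rational(1, 2), Rational(-1, 4), 9), -34), 2) = Pow(Add(Rational(-9, 8), -34), 2) = Pow(Rational(-281, 8), 2) = Rational(78961, 64)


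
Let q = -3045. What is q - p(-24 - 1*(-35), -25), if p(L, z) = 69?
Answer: -3114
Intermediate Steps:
q - p(-24 - 1*(-35), -25) = -3045 - 1*69 = -3045 - 69 = -3114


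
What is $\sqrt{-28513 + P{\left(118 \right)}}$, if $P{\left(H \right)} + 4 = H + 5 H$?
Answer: $i \sqrt{27809} \approx 166.76 i$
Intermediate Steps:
$P{\left(H \right)} = -4 + 6 H$ ($P{\left(H \right)} = -4 + \left(H + 5 H\right) = -4 + 6 H$)
$\sqrt{-28513 + P{\left(118 \right)}} = \sqrt{-28513 + \left(-4 + 6 \cdot 118\right)} = \sqrt{-28513 + \left(-4 + 708\right)} = \sqrt{-28513 + 704} = \sqrt{-27809} = i \sqrt{27809}$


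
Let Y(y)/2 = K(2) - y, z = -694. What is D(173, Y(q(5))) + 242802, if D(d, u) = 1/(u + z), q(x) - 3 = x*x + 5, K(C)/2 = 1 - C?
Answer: 185500727/764 ≈ 2.4280e+5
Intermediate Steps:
K(C) = 2 - 2*C (K(C) = 2*(1 - C) = 2 - 2*C)
q(x) = 8 + x² (q(x) = 3 + (x*x + 5) = 3 + (x² + 5) = 3 + (5 + x²) = 8 + x²)
Y(y) = -4 - 2*y (Y(y) = 2*((2 - 2*2) - y) = 2*((2 - 4) - y) = 2*(-2 - y) = -4 - 2*y)
D(d, u) = 1/(-694 + u) (D(d, u) = 1/(u - 694) = 1/(-694 + u))
D(173, Y(q(5))) + 242802 = 1/(-694 + (-4 - 2*(8 + 5²))) + 242802 = 1/(-694 + (-4 - 2*(8 + 25))) + 242802 = 1/(-694 + (-4 - 2*33)) + 242802 = 1/(-694 + (-4 - 66)) + 242802 = 1/(-694 - 70) + 242802 = 1/(-764) + 242802 = -1/764 + 242802 = 185500727/764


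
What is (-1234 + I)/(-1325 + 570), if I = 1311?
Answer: -77/755 ≈ -0.10199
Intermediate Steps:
(-1234 + I)/(-1325 + 570) = (-1234 + 1311)/(-1325 + 570) = 77/(-755) = -1/755*77 = -77/755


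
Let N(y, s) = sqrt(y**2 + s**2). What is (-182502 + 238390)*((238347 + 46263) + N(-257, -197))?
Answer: 15906283680 + 55888*sqrt(104858) ≈ 1.5924e+10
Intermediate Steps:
N(y, s) = sqrt(s**2 + y**2)
(-182502 + 238390)*((238347 + 46263) + N(-257, -197)) = (-182502 + 238390)*((238347 + 46263) + sqrt((-197)**2 + (-257)**2)) = 55888*(284610 + sqrt(38809 + 66049)) = 55888*(284610 + sqrt(104858)) = 15906283680 + 55888*sqrt(104858)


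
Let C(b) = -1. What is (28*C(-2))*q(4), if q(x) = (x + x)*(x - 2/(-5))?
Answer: -4928/5 ≈ -985.60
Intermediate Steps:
q(x) = 2*x*(⅖ + x) (q(x) = (2*x)*(x - 2*(-⅕)) = (2*x)*(x + ⅖) = (2*x)*(⅖ + x) = 2*x*(⅖ + x))
(28*C(-2))*q(4) = (28*(-1))*((⅖)*4*(2 + 5*4)) = -56*4*(2 + 20)/5 = -56*4*22/5 = -28*176/5 = -4928/5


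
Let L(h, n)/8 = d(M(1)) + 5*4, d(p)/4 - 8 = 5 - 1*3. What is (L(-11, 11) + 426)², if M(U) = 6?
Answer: 820836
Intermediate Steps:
d(p) = 40 (d(p) = 32 + 4*(5 - 1*3) = 32 + 4*(5 - 3) = 32 + 4*2 = 32 + 8 = 40)
L(h, n) = 480 (L(h, n) = 8*(40 + 5*4) = 8*(40 + 20) = 8*60 = 480)
(L(-11, 11) + 426)² = (480 + 426)² = 906² = 820836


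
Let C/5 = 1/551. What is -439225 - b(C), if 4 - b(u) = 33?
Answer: -439196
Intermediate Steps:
C = 5/551 ≈ 0.0090744
b(u) = -29 (b(u) = 4 - 1*33 = 4 - 33 = -29)
-439225 - b(C) = -439225 - 1*(-29) = -439225 + 29 = -439196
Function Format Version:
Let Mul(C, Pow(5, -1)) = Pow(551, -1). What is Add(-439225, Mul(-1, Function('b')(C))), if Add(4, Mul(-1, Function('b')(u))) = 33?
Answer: -439196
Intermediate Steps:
C = Rational(5, 551) (C = Mul(5, Pow(551, -1)) = Mul(5, Rational(1, 551)) = Rational(5, 551) ≈ 0.0090744)
Function('b')(u) = -29 (Function('b')(u) = Add(4, Mul(-1, 33)) = Add(4, -33) = -29)
Add(-439225, Mul(-1, Function('b')(C))) = Add(-439225, Mul(-1, -29)) = Add(-439225, 29) = -439196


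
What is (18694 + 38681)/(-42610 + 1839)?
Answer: -57375/40771 ≈ -1.4072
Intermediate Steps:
(18694 + 38681)/(-42610 + 1839) = 57375/(-40771) = 57375*(-1/40771) = -57375/40771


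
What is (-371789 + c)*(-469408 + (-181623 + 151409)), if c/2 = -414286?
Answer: 599726763542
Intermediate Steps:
c = -828572 (c = 2*(-414286) = -828572)
(-371789 + c)*(-469408 + (-181623 + 151409)) = (-371789 - 828572)*(-469408 + (-181623 + 151409)) = -1200361*(-469408 - 30214) = -1200361*(-499622) = 599726763542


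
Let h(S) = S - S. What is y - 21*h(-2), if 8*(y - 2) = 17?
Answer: 33/8 ≈ 4.1250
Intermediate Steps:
y = 33/8 (y = 2 + (1/8)*17 = 2 + 17/8 = 33/8 ≈ 4.1250)
h(S) = 0
y - 21*h(-2) = 33/8 - 21*0 = 33/8 + 0 = 33/8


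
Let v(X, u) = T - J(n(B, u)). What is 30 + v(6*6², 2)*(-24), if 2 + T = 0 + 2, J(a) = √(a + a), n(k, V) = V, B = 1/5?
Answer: 78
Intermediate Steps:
B = ⅕ ≈ 0.20000
J(a) = √2*√a (J(a) = √(2*a) = √2*√a)
T = 0 (T = -2 + (0 + 2) = -2 + 2 = 0)
v(X, u) = -√2*√u (v(X, u) = 0 - √2*√u = -√2*√u)
30 + v(6*6², 2)*(-24) = 30 - √2*√2*(-24) = 30 - 2*(-24) = 30 + 48 = 78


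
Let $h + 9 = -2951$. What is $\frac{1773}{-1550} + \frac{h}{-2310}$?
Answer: $\frac{49237}{358050} \approx 0.13751$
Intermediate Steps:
$h = -2960$ ($h = -9 - 2951 = -2960$)
$\frac{1773}{-1550} + \frac{h}{-2310} = \frac{1773}{-1550} - \frac{2960}{-2310} = 1773 \left(- \frac{1}{1550}\right) - - \frac{296}{231} = - \frac{1773}{1550} + \frac{296}{231} = \frac{49237}{358050}$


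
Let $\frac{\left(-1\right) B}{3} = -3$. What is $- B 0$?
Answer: $0$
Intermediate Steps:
$B = 9$ ($B = \left(-3\right) \left(-3\right) = 9$)
$- B 0 = \left(-1\right) 9 \cdot 0 = \left(-9\right) 0 = 0$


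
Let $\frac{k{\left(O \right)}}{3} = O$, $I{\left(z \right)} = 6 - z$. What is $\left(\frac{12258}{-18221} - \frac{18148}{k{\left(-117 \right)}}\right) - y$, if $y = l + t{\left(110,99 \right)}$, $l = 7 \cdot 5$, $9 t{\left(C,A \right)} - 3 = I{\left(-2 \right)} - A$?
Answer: $\frac{12697049}{491967} \approx 25.809$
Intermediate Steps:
$k{\left(O \right)} = 3 O$
$t{\left(C,A \right)} = \frac{11}{9} - \frac{A}{9}$ ($t{\left(C,A \right)} = \frac{1}{3} + \frac{\left(6 - -2\right) - A}{9} = \frac{1}{3} + \frac{\left(6 + 2\right) - A}{9} = \frac{1}{3} + \frac{8 - A}{9} = \frac{1}{3} - \left(- \frac{8}{9} + \frac{A}{9}\right) = \frac{11}{9} - \frac{A}{9}$)
$l = 35$
$y = \frac{227}{9}$ ($y = 35 + \left(\frac{11}{9} - 11\right) = 35 - \frac{88}{9} = \frac{227}{9} \approx 25.222$)
$\left(\frac{12258}{-18221} - \frac{18148}{k{\left(-117 \right)}}\right) - y = \left(\frac{12258}{-18221} - \frac{18148}{3 \left(-117\right)}\right) - \frac{227}{9} = \left(12258 \left(- \frac{1}{18221}\right) - \frac{18148}{-351}\right) - \frac{227}{9} = \left(- \frac{12258}{18221} - - \frac{1396}{27}\right) - \frac{227}{9} = \left(- \frac{12258}{18221} + \frac{1396}{27}\right) - \frac{227}{9} = \frac{25105550}{491967} - \frac{227}{9} = \frac{12697049}{491967}$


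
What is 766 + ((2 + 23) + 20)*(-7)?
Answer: 451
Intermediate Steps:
766 + ((2 + 23) + 20)*(-7) = 766 + (25 + 20)*(-7) = 766 + 45*(-7) = 766 - 315 = 451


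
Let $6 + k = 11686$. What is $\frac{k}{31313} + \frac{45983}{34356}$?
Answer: $\frac{263020537}{153684204} \approx 1.7114$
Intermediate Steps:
$k = 11680$ ($k = -6 + 11686 = 11680$)
$\frac{k}{31313} + \frac{45983}{34356} = \frac{11680}{31313} + \frac{45983}{34356} = 11680 \cdot \frac{1}{31313} + 45983 \cdot \frac{1}{34356} = \frac{11680}{31313} + \frac{6569}{4908} = \frac{263020537}{153684204}$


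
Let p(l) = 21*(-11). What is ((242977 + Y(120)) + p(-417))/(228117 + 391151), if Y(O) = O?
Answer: 9341/23818 ≈ 0.39218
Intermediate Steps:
p(l) = -231
((242977 + Y(120)) + p(-417))/(228117 + 391151) = ((242977 + 120) - 231)/(228117 + 391151) = (243097 - 231)/619268 = 242866*(1/619268) = 9341/23818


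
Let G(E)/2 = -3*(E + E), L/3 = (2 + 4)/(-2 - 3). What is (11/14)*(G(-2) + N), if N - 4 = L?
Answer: 671/35 ≈ 19.171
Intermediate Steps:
L = -18/5 (L = 3*((2 + 4)/(-2 - 3)) = 3*(6/(-5)) = 3*(6*(-1/5)) = 3*(-6/5) = -18/5 ≈ -3.6000)
N = 2/5 (N = 4 - 18/5 = 2/5 ≈ 0.40000)
G(E) = -12*E (G(E) = 2*(-3*(E + E)) = 2*(-6*E) = -12*E)
(11/14)*(G(-2) + N) = (11/14)*(-12*(-2) + 2/5) = (11*(1/14))*(24 + 2/5) = (11/14)*(122/5) = 671/35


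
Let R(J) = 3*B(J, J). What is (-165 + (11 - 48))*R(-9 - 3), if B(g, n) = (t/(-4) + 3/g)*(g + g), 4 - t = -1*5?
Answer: -36360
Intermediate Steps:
t = 9 (t = 4 - (-1)*5 = 4 - 1*(-5) = 4 + 5 = 9)
B(g, n) = 2*g*(-9/4 + 3/g) (B(g, n) = (9/(-4) + 3/g)*(g + g) = (9*(-¼) + 3/g)*(2*g) = (-9/4 + 3/g)*(2*g) = 2*g*(-9/4 + 3/g))
R(J) = 18 - 27*J/2 (R(J) = 3*(6 - 9*J/2) = 18 - 27*J/2)
(-165 + (11 - 48))*R(-9 - 3) = (-165 + (11 - 48))*(18 - 27*(-9 - 3)/2) = (-165 - 37)*(18 - 27/2*(-12)) = -202*(18 + 162) = -202*180 = -36360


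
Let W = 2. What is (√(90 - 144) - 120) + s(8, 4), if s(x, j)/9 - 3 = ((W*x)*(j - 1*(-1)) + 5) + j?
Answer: 708 + 3*I*√6 ≈ 708.0 + 7.3485*I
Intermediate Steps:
s(x, j) = 72 + 9*j + 18*x*(1 + j) (s(x, j) = 27 + 9*(((2*x)*(j - 1*(-1)) + 5) + j) = 27 + 9*(((2*x)*(j + 1) + 5) + j) = 27 + 9*(((2*x)*(1 + j) + 5) + j) = 27 + 9*((2*x*(1 + j) + 5) + j) = 27 + 9*((5 + 2*x*(1 + j)) + j) = 27 + 9*(5 + j + 2*x*(1 + j)) = 27 + (45 + 9*j + 18*x*(1 + j)) = 72 + 9*j + 18*x*(1 + j))
(√(90 - 144) - 120) + s(8, 4) = (√(90 - 144) - 120) + (72 + 9*4 + 18*8 + 18*4*8) = (√(-54) - 120) + (72 + 36 + 144 + 576) = (3*I*√6 - 120) + 828 = (-120 + 3*I*√6) + 828 = 708 + 3*I*√6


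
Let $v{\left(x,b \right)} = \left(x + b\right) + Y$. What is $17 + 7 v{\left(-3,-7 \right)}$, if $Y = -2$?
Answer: $-67$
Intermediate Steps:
$v{\left(x,b \right)} = -2 + b + x$ ($v{\left(x,b \right)} = \left(x + b\right) - 2 = \left(b + x\right) - 2 = -2 + b + x$)
$17 + 7 v{\left(-3,-7 \right)} = 17 + 7 \left(-2 - 7 - 3\right) = 17 + 7 \left(-12\right) = 17 - 84 = -67$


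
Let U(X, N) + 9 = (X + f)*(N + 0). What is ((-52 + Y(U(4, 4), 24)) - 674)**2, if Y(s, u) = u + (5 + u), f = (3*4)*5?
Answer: 452929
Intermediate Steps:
f = 60 (f = 12*5 = 60)
U(X, N) = -9 + N*(60 + X) (U(X, N) = -9 + (X + 60)*(N + 0) = -9 + (60 + X)*N = -9 + N*(60 + X))
Y(s, u) = 5 + 2*u
((-52 + Y(U(4, 4), 24)) - 674)**2 = ((-52 + (5 + 2*24)) - 674)**2 = ((-52 + (5 + 48)) - 674)**2 = ((-52 + 53) - 674)**2 = (1 - 674)**2 = (-673)**2 = 452929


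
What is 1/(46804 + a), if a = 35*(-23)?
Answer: 1/45999 ≈ 2.1740e-5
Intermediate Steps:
a = -805
1/(46804 + a) = 1/(46804 - 805) = 1/45999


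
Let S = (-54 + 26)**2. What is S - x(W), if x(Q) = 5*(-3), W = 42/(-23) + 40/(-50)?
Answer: 799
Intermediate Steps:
W = -302/115 (W = 42*(-1/23) + 40*(-1/50) = -42/23 - 4/5 = -302/115 ≈ -2.6261)
S = 784 (S = (-28)**2 = 784)
x(Q) = -15
S - x(W) = 784 - 1*(-15) = 784 + 15 = 799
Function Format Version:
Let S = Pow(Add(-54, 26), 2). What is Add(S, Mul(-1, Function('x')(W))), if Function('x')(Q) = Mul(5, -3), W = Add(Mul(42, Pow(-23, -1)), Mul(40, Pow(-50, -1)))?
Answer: 799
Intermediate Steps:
W = Rational(-302, 115) (W = Add(Mul(42, Rational(-1, 23)), Mul(40, Rational(-1, 50))) = Add(Rational(-42, 23), Rational(-4, 5)) = Rational(-302, 115) ≈ -2.6261)
S = 784 (S = Pow(-28, 2) = 784)
Function('x')(Q) = -15
Add(S, Mul(-1, Function('x')(W))) = Add(784, Mul(-1, -15)) = Add(784, 15) = 799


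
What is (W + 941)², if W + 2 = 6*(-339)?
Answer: 1199025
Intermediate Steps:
W = -2036 (W = -2 + 6*(-339) = -2 - 2034 = -2036)
(W + 941)² = (-2036 + 941)² = (-1095)² = 1199025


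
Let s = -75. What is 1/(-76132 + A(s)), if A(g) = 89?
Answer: -1/76043 ≈ -1.3150e-5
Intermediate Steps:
1/(-76132 + A(s)) = 1/(-76132 + 89) = 1/(-76043) = -1/76043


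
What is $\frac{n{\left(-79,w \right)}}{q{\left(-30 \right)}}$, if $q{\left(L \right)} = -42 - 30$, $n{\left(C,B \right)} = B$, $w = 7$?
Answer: $- \frac{7}{72} \approx -0.097222$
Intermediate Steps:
$q{\left(L \right)} = -72$
$\frac{n{\left(-79,w \right)}}{q{\left(-30 \right)}} = \frac{7}{-72} = 7 \left(- \frac{1}{72}\right) = - \frac{7}{72}$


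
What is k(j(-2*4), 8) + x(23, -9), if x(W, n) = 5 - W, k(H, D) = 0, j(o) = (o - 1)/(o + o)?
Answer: -18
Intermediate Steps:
j(o) = (-1 + o)/(2*o) (j(o) = (-1 + o)/((2*o)) = (-1 + o)*(1/(2*o)) = (-1 + o)/(2*o))
k(j(-2*4), 8) + x(23, -9) = 0 + (5 - 1*23) = 0 + (5 - 23) = 0 - 18 = -18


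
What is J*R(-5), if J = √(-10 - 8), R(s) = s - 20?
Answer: -75*I*√2 ≈ -106.07*I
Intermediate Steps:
R(s) = -20 + s
J = 3*I*√2 (J = √(-18) = 3*I*√2 ≈ 4.2426*I)
J*R(-5) = (3*I*√2)*(-20 - 5) = (3*I*√2)*(-25) = -75*I*√2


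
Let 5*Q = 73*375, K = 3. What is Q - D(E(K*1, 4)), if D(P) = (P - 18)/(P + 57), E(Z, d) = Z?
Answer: 21901/4 ≈ 5475.3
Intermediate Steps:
D(P) = (-18 + P)/(57 + P)
Q = 5475 (Q = (73*375)/5 = (⅕)*27375 = 5475)
Q - D(E(K*1, 4)) = 5475 - (-18 + 3*1)/(57 + 3*1) = 5475 - (-18 + 3)/(57 + 3) = 5475 - (-15)/60 = 5475 - 1*(-¼) = 5475 + ¼ = 21901/4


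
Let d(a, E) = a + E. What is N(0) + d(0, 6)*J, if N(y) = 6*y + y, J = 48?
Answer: 288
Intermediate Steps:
N(y) = 7*y
d(a, E) = E + a
N(0) + d(0, 6)*J = 7*0 + (6 + 0)*48 = 0 + 6*48 = 0 + 288 = 288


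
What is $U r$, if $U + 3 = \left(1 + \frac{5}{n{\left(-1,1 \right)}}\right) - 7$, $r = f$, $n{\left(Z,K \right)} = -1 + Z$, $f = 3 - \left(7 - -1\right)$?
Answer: $\frac{115}{2} \approx 57.5$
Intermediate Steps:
$f = -5$ ($f = 3 - \left(7 + 1\right) = 3 - 8 = -5$)
$r = -5$
$U = - \frac{23}{2}$ ($U = -3 - \left(6 - \frac{5}{-1 - 1}\right) = -3 - \left(6 + \frac{5}{2}\right) = -3 + \left(\left(1 + 5 \left(- \frac{1}{2}\right)\right) - 7\right) = -3 + \left(\left(1 - \frac{5}{2}\right) - 7\right) = -3 - \frac{17}{2} = - \frac{23}{2} \approx -11.5$)
$U r = \left(- \frac{23}{2}\right) \left(-5\right) = \frac{115}{2}$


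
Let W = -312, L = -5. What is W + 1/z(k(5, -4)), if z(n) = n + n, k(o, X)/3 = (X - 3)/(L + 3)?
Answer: -6551/21 ≈ -311.95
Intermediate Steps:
k(o, X) = 9/2 - 3*X/2 (k(o, X) = 3*((X - 3)/(-5 + 3)) = 3*((-3 + X)/(-2)) = 3*((-3 + X)*(-½)) = 3*(3/2 - X/2) = 9/2 - 3*X/2)
z(n) = 2*n
W + 1/z(k(5, -4)) = -312 + 1/(2*(9/2 - 3/2*(-4))) = -312 + 1/(2*(9/2 + 6)) = -312 + 1/(2*(21/2)) = -312 + 1/21 = -6551/21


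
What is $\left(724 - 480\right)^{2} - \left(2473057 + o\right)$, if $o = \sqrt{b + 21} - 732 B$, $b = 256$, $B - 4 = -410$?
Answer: $-2710713 - \sqrt{277} \approx -2.7107 \cdot 10^{6}$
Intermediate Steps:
$B = -406$ ($B = 4 - 410 = -406$)
$o = 297192 + \sqrt{277}$ ($o = \sqrt{256 + 21} - -297192 = \sqrt{277} + 297192 = 297192 + \sqrt{277} \approx 2.9721 \cdot 10^{5}$)
$\left(724 - 480\right)^{2} - \left(2473057 + o\right) = \left(724 - 480\right)^{2} - \left(2473057 + \left(297192 + \sqrt{277}\right)\right) = 244^{2} - \left(2770249 + \sqrt{277}\right) = 59536 - \left(2770249 + \sqrt{277}\right) = -2710713 - \sqrt{277}$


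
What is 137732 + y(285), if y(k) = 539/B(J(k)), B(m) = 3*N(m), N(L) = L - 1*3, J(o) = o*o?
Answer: 33560606051/243666 ≈ 1.3773e+5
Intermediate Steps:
J(o) = o**2
N(L) = -3 + L (N(L) = L - 3 = -3 + L)
B(m) = -9 + 3*m (B(m) = 3*(-3 + m) = -9 + 3*m)
y(k) = 539/(-9 + 3*k**2)
137732 + y(285) = 137732 + 539/(3*(-3 + 285**2)) = 137732 + 539/(3*(-3 + 81225)) = 137732 + (539/3)/81222 = 137732 + (539/3)*(1/81222) = 137732 + 539/243666 = 33560606051/243666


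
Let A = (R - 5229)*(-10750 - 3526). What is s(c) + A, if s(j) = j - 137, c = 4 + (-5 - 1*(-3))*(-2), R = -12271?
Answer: 249829871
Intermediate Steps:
c = 8 (c = 4 + (-5 + 3)*(-2) = 4 - 2*(-2) = 4 + 4 = 8)
s(j) = -137 + j
A = 249830000 (A = (-12271 - 5229)*(-10750 - 3526) = -17500*(-14276) = 249830000)
s(c) + A = (-137 + 8) + 249830000 = -129 + 249830000 = 249829871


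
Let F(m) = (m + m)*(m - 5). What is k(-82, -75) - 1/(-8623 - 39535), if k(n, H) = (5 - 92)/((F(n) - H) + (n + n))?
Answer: -379597/62075662 ≈ -0.0061151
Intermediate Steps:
F(m) = 2*m*(-5 + m) (F(m) = (2*m)*(-5 + m) = 2*m*(-5 + m))
k(n, H) = -87/(-H + 2*n + 2*n*(-5 + n)) (k(n, H) = (5 - 92)/((2*n*(-5 + n) - H) + (n + n)) = -87/((-H + 2*n*(-5 + n)) + 2*n) = -87/(-H + 2*n + 2*n*(-5 + n)))
k(-82, -75) - 1/(-8623 - 39535) = 87/(-75 - 2*(-82)² + 8*(-82)) - 1/(-8623 - 39535) = 87/(-75 - 2*6724 - 656) - 1/(-48158) = 87/(-75 - 13448 - 656) - 1*(-1/48158) = 87/(-14179) + 1/48158 = 87*(-1/14179) + 1/48158 = -87/14179 + 1/48158 = -379597/62075662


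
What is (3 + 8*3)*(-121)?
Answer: -3267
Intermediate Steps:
(3 + 8*3)*(-121) = (3 + 24)*(-121) = 27*(-121) = -3267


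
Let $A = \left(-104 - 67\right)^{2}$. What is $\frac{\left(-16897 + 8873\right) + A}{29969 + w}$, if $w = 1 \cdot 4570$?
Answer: $\frac{21217}{34539} \approx 0.61429$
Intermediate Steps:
$A = 29241$ ($A = \left(-171\right)^{2} = 29241$)
$w = 4570$
$\frac{\left(-16897 + 8873\right) + A}{29969 + w} = \frac{\left(-16897 + 8873\right) + 29241}{29969 + 4570} = \frac{-8024 + 29241}{34539} = 21217 \cdot \frac{1}{34539} = \frac{21217}{34539}$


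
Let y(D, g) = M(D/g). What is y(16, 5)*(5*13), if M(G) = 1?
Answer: 65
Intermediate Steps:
y(D, g) = 1
y(16, 5)*(5*13) = 1*(5*13) = 1*65 = 65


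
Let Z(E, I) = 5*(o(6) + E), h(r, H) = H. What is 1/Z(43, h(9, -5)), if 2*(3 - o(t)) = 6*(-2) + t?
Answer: 1/245 ≈ 0.0040816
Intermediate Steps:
o(t) = 9 - t/2 (o(t) = 3 - (6*(-2) + t)/2 = 3 - (-12 + t)/2 = 3 + (6 - t/2) = 9 - t/2)
Z(E, I) = 30 + 5*E (Z(E, I) = 5*((9 - ½*6) + E) = 5*((9 - 3) + E) = 5*(6 + E) = 30 + 5*E)
1/Z(43, h(9, -5)) = 1/(30 + 5*43) = 1/(30 + 215) = 1/245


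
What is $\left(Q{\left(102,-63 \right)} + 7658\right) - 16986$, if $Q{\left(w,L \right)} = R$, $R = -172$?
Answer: $-9500$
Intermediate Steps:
$Q{\left(w,L \right)} = -172$
$\left(Q{\left(102,-63 \right)} + 7658\right) - 16986 = \left(-172 + 7658\right) - 16986 = 7486 - 16986 = -9500$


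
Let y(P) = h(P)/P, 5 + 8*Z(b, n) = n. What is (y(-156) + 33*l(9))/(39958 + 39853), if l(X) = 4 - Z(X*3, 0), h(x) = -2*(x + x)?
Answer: 1189/638488 ≈ 0.0018622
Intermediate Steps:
Z(b, n) = -5/8 + n/8
h(x) = -4*x
l(X) = 37/8 (l(X) = 4 - (-5/8 + (1/8)*0) = 4 - (-5/8 + 0) = 4 - 1*(-5/8) = 4 + 5/8 = 37/8)
y(P) = -4 (y(P) = (-4*P)/P = -4)
(y(-156) + 33*l(9))/(39958 + 39853) = (-4 + 33*(37/8))/(39958 + 39853) = (-4 + 1221/8)/79811 = (1189/8)*(1/79811) = 1189/638488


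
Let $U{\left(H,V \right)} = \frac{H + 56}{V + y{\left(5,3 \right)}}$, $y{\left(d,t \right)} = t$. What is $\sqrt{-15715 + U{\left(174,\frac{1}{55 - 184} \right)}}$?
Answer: $\frac{4 i \sqrt{36406555}}{193} \approx 125.05 i$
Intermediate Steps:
$U{\left(H,V \right)} = \frac{56 + H}{3 + V}$ ($U{\left(H,V \right)} = \frac{H + 56}{V + 3} = \frac{56 + H}{3 + V}$)
$\sqrt{-15715 + U{\left(174,\frac{1}{55 - 184} \right)}} = \sqrt{-15715 + \frac{56 + 174}{3 + \frac{1}{55 - 184}}} = \sqrt{-15715 + \frac{1}{3 + \frac{1}{-129}} \cdot 230} = \sqrt{-15715 + \frac{1}{3 - \frac{1}{129}} \cdot 230} = \sqrt{-15715 + \frac{1}{\frac{386}{129}} \cdot 230} = \sqrt{-15715 + \frac{129}{386} \cdot 230} = \sqrt{-15715 + \frac{14835}{193}} = \sqrt{- \frac{3018160}{193}} = \frac{4 i \sqrt{36406555}}{193}$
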